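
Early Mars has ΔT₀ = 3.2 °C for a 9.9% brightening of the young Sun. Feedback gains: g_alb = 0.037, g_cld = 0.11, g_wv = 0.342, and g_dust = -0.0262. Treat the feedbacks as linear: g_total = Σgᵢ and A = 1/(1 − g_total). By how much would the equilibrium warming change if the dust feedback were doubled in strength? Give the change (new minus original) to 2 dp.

Original: g = 0.4628, ΔT = 3.2/(1−0.4628) = 5.9568 °C.
With doubled dust: g' = 0.4366, ΔT' = 3.2/(1−0.4366) = 5.6798 °C.
Change = 5.6798 − 5.9568 = -0.28 °C.

-0.28 °C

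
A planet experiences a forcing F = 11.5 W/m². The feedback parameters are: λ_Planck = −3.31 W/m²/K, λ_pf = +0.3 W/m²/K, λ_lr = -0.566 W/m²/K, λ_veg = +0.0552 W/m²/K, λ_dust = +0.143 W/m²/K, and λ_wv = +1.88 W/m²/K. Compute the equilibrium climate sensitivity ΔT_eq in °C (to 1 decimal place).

Net feedback parameter λ = (−3.31) + (+0.3) + (-0.566) + (+0.0552) + (+0.143) + (+1.88) = -1.4978 W/m²/K.
ΔT = −F/λ = −11.5/(-1.4978) = 7.7 °C.

7.7 °C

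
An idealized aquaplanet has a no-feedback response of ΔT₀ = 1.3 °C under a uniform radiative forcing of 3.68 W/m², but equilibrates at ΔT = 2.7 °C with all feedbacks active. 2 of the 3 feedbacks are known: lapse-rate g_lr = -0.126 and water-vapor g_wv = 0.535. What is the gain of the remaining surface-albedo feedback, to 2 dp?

0.11

Amplification A = ΔT/ΔT₀ = 2.7/1.3 = 2.077.
Total gain g = 1 − 1/A = 1 − 1/2.077 = 0.5185.
Known gains sum to -0.126 + 0.535 = 0.409.
g_alb = 0.5185 − 0.409 = 0.11.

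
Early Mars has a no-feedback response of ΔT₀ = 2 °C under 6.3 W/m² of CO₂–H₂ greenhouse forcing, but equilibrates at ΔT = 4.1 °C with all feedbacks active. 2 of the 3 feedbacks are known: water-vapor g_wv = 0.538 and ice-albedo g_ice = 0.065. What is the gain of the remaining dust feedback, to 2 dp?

-0.09

Amplification A = ΔT/ΔT₀ = 4.1/2 = 2.05.
Total gain g = 1 − 1/A = 1 − 1/2.05 = 0.5122.
Known gains sum to 0.538 + 0.065 = 0.603.
g_dust = 0.5122 − 0.603 = -0.09.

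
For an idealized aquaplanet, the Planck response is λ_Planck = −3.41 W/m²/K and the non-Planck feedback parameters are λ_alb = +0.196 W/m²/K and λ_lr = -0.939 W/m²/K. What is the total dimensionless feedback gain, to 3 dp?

-0.218

Convert to gains: g_alb = 0.196/3.41 = 0.05748; g_lr = -0.939/3.41 = -0.2754.
Total gain g = -0.21792.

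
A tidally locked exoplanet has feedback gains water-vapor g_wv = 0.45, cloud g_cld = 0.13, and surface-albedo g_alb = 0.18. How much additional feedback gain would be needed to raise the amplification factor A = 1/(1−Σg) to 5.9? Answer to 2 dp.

0.07

Current total gain = 0.76.
Target gain for A = 5.9: g* = 1 − 1/5.9 = 0.8305.
Additional gain needed = 0.8305 − 0.76 = 0.07.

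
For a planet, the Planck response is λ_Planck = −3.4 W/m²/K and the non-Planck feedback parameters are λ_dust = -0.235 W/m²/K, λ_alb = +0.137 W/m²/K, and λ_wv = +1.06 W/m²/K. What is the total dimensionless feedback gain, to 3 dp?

Convert to gains: g_dust = -0.235/3.4 = -0.06912; g_alb = 0.137/3.4 = 0.04029; g_wv = 1.06/3.4 = 0.3118.
Total gain g = 0.28297.

0.283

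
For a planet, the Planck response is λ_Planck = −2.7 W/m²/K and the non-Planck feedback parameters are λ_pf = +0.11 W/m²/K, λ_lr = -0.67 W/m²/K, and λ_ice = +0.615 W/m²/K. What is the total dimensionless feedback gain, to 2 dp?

Convert to gains: g_pf = 0.11/2.7 = 0.04074; g_lr = -0.67/2.7 = -0.2481; g_ice = 0.615/2.7 = 0.2278.
Total gain g = 0.02044.

0.02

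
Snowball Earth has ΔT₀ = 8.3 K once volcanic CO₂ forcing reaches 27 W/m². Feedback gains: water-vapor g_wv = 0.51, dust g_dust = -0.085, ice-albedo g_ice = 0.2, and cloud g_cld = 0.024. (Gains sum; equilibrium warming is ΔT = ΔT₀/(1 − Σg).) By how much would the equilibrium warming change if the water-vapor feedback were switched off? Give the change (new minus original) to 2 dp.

-14.01 K

Original: g = 0.649, ΔT = 8.3/(1−0.649) = 23.6467 K.
Without water-vapor: g' = 0.139, ΔT' = 8.3/(1−0.139) = 9.6400 K.
Change = 9.6400 − 23.6467 = -14.01 K.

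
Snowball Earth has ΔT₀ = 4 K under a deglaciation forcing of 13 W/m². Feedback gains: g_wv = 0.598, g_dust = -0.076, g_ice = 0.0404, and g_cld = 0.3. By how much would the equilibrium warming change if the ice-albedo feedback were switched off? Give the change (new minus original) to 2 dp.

-6.60 K

Original: g = 0.8624, ΔT = 4/(1−0.8624) = 29.0698 K.
Without ice-albedo: g' = 0.822, ΔT' = 4/(1−0.822) = 22.4719 K.
Change = 22.4719 − 29.0698 = -6.60 K.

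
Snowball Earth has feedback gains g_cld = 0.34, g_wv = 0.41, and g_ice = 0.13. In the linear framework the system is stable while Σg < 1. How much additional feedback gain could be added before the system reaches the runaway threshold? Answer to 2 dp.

Current total gain = 0.34 + 0.41 + 0.13 = 0.88.
Margin to runaway = 1 − 0.88 = 0.12.

0.12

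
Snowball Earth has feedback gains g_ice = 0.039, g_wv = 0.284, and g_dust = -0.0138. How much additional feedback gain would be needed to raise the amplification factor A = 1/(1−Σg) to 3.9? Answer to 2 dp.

Current total gain = 0.3092.
Target gain for A = 3.9: g* = 1 − 1/3.9 = 0.7436.
Additional gain needed = 0.7436 − 0.3092 = 0.43.

0.43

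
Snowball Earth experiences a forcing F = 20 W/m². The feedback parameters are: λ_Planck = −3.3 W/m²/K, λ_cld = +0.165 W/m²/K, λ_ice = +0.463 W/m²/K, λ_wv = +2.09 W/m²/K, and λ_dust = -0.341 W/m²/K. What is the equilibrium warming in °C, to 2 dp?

21.67 °C

Net feedback parameter λ = (−3.3) + (+0.165) + (+0.463) + (+2.09) + (-0.341) = -0.923 W/m²/K.
ΔT = −F/λ = −20/(-0.923) = 21.67 °C.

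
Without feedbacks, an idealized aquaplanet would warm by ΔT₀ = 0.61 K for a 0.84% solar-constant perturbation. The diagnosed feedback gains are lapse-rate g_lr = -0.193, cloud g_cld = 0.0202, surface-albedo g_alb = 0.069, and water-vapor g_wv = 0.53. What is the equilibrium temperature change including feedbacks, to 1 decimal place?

Total gain g = -0.193 + 0.0202 + 0.069 + 0.53 = 0.4262.
Amplification A = 1/(1 − 0.4262) = 1.743.
ΔT = 0.61 × 1.743 = 1.1 K.

1.1 K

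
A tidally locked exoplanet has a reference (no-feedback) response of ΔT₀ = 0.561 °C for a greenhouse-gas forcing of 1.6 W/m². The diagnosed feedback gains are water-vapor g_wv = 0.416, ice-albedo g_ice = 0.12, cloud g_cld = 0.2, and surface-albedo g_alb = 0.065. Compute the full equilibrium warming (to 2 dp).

Total gain g = 0.416 + 0.12 + 0.2 + 0.065 = 0.801.
Amplification A = 1/(1 − 0.801) = 5.025.
ΔT = 0.561 × 5.025 = 2.82 °C.

2.82 °C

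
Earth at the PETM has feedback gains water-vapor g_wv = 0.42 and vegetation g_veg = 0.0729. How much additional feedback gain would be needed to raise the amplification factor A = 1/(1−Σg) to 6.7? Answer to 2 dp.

Current total gain = 0.4929.
Target gain for A = 6.7: g* = 1 − 1/6.7 = 0.8507.
Additional gain needed = 0.8507 − 0.4929 = 0.36.

0.36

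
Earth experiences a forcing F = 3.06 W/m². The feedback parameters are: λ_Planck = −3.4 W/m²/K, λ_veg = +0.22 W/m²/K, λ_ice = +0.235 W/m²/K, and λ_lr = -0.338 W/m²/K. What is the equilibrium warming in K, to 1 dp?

Net feedback parameter λ = (−3.4) + (+0.22) + (+0.235) + (-0.338) = -3.283 W/m²/K.
ΔT = −F/λ = −3.06/(-3.283) = 0.9 K.

0.9 K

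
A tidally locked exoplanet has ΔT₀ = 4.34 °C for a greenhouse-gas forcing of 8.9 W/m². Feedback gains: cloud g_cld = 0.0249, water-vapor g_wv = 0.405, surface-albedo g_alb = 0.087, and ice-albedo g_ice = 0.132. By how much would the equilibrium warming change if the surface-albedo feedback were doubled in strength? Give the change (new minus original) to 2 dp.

4.07 °C

Original: g = 0.6489, ΔT = 4.34/(1−0.6489) = 12.3612 °C.
With doubled surface-albedo: g' = 0.7359, ΔT' = 4.34/(1−0.7359) = 16.4332 °C.
Change = 16.4332 − 12.3612 = 4.07 °C.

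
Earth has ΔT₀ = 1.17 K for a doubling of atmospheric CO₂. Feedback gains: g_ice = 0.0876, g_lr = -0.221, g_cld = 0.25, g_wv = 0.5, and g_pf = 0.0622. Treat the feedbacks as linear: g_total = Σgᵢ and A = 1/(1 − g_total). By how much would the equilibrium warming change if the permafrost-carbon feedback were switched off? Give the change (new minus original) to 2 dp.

Original: g = 0.6788, ΔT = 1.17/(1−0.6788) = 3.6426 K.
Without permafrost-carbon: g' = 0.6166, ΔT' = 1.17/(1−0.6166) = 3.0516 K.
Change = 3.0516 − 3.6426 = -0.59 K.

-0.59 K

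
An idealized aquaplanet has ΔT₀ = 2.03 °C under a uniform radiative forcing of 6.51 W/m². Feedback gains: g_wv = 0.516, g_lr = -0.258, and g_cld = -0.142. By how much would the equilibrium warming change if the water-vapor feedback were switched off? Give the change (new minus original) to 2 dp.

-0.85 °C

Original: g = 0.116, ΔT = 2.03/(1−0.116) = 2.2964 °C.
Without water-vapor: g' = -0.4, ΔT' = 2.03/(1+0.4) = 1.4500 °C.
Change = 1.4500 − 2.2964 = -0.85 °C.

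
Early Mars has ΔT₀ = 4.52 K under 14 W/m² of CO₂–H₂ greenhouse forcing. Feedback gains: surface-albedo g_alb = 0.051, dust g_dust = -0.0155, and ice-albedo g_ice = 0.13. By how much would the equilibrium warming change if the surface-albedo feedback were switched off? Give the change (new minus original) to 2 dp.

Original: g = 0.1655, ΔT = 4.52/(1−0.1655) = 5.4164 K.
Without surface-albedo: g' = 0.1145, ΔT' = 4.52/(1−0.1145) = 5.1045 K.
Change = 5.1045 − 5.4164 = -0.31 K.

-0.31 K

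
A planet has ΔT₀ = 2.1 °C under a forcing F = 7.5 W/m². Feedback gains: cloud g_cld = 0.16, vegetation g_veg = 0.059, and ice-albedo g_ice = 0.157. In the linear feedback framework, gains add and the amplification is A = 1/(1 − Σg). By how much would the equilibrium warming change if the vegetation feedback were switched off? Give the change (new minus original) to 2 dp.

-0.29 °C

Original: g = 0.376, ΔT = 2.1/(1−0.376) = 3.3654 °C.
Without vegetation: g' = 0.317, ΔT' = 2.1/(1−0.317) = 3.0747 °C.
Change = 3.0747 − 3.3654 = -0.29 °C.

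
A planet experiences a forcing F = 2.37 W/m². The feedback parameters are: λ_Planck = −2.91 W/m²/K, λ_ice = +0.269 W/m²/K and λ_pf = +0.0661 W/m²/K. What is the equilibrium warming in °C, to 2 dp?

0.92 °C

Net feedback parameter λ = (−2.91) + (+0.269) + (+0.0661) = -2.5749 W/m²/K.
ΔT = −F/λ = −2.37/(-2.5749) = 0.92 °C.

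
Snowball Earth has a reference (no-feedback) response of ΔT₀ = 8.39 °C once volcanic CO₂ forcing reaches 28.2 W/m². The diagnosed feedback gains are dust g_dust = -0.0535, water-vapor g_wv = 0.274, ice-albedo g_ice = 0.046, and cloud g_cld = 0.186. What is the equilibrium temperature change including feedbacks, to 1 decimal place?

Total gain g = -0.0535 + 0.274 + 0.046 + 0.186 = 0.4525.
Amplification A = 1/(1 − 0.4525) = 1.826.
ΔT = 8.39 × 1.826 = 15.3 °C.

15.3 °C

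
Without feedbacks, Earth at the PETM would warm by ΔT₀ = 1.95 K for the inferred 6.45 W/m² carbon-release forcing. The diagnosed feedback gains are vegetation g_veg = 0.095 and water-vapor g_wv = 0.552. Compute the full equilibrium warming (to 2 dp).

Total gain g = 0.095 + 0.552 = 0.647.
Amplification A = 1/(1 − 0.647) = 2.833.
ΔT = 1.95 × 2.833 = 5.52 K.

5.52 K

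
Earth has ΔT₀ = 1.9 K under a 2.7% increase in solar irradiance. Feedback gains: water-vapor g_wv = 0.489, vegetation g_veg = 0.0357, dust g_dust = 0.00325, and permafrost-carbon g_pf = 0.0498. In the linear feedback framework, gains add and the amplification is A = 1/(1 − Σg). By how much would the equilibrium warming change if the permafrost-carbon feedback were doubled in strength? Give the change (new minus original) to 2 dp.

0.60 K

Original: g = 0.57775, ΔT = 1.9/(1−0.57775) = 4.4997 K.
With doubled permafrost-carbon: g' = 0.62755, ΔT' = 1.9/(1−0.62755) = 5.1014 K.
Change = 5.1014 − 4.4997 = 0.60 K.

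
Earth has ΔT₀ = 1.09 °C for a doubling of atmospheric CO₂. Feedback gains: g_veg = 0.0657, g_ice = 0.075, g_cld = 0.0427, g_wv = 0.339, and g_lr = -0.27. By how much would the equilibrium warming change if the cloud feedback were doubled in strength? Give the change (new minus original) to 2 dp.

Original: g = 0.2524, ΔT = 1.09/(1−0.2524) = 1.4580 °C.
With doubled cloud: g' = 0.2951, ΔT' = 1.09/(1−0.2951) = 1.5463 °C.
Change = 1.5463 − 1.4580 = 0.09 °C.

0.09 °C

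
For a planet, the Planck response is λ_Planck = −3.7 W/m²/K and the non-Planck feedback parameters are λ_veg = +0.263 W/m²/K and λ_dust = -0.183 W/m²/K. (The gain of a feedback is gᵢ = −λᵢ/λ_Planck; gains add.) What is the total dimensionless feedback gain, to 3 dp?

Convert to gains: g_veg = 0.263/3.7 = 0.07108; g_dust = -0.183/3.7 = -0.04946.
Total gain g = 0.02162.

0.022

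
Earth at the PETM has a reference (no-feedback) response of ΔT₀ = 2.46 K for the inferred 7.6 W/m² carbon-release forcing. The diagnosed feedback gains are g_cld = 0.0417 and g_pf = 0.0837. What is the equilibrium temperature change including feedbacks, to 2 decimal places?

2.81 K

Total gain g = 0.0417 + 0.0837 = 0.1254.
Amplification A = 1/(1 − 0.1254) = 1.143.
ΔT = 2.46 × 1.143 = 2.81 K.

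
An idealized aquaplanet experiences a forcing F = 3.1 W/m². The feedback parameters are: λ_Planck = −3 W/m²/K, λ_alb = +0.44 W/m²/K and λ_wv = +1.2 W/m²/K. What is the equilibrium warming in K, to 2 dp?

2.28 K

Net feedback parameter λ = (−3) + (+0.44) + (+1.2) = -1.36 W/m²/K.
ΔT = −F/λ = −3.1/(-1.36) = 2.28 K.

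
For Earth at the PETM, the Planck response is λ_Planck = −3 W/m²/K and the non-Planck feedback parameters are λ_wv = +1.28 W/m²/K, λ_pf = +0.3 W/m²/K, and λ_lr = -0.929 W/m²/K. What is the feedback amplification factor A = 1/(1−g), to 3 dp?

1.277

Convert to gains: g_wv = 1.28/3 = 0.4267; g_pf = 0.3/3 = 0.1; g_lr = -0.929/3 = -0.3097.
Total gain g = 0.217.
A = 1/(1 − 0.217) = 1.277.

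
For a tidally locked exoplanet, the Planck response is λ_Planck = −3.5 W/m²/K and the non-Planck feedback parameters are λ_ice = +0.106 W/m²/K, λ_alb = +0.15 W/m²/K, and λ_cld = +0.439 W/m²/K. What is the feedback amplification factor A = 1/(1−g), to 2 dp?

1.25

Convert to gains: g_ice = 0.106/3.5 = 0.03029; g_alb = 0.15/3.5 = 0.04286; g_cld = 0.439/3.5 = 0.1254.
Total gain g = 0.19855.
A = 1/(1 − 0.19855) = 1.25.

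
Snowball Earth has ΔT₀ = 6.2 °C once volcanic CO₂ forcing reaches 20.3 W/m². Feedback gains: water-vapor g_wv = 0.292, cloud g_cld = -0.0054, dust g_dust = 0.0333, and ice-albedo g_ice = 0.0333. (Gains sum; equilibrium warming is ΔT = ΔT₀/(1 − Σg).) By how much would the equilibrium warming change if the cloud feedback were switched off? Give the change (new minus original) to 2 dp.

Original: g = 0.3532, ΔT = 6.2/(1−0.3532) = 9.5857 °C.
Without cloud: g' = 0.3586, ΔT' = 6.2/(1−0.3586) = 9.6664 °C.
Change = 9.6664 − 9.5857 = 0.08 °C.

0.08 °C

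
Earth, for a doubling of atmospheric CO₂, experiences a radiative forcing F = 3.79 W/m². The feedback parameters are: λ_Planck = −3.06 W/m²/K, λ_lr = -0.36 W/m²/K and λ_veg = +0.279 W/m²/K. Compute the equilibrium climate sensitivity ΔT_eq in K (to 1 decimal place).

Net feedback parameter λ = (−3.06) + (-0.36) + (+0.279) = -3.141 W/m²/K.
ΔT = −F/λ = −3.79/(-3.141) = 1.2 K.

1.2 K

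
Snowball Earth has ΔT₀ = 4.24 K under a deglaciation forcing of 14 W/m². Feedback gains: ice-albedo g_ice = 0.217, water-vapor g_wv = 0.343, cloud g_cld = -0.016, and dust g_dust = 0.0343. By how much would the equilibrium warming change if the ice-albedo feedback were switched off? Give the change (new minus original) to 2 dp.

-3.42 K

Original: g = 0.5783, ΔT = 4.24/(1−0.5783) = 10.0545 K.
Without ice-albedo: g' = 0.3613, ΔT' = 4.24/(1−0.3613) = 6.6385 K.
Change = 6.6385 − 10.0545 = -3.42 K.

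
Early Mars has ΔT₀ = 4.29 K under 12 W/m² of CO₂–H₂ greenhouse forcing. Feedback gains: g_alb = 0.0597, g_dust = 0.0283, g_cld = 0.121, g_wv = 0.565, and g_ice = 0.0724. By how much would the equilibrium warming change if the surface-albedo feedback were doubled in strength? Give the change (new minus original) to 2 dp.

Original: g = 0.8464, ΔT = 4.29/(1−0.8464) = 27.9297 K.
With doubled surface-albedo: g' = 0.9061, ΔT' = 4.29/(1−0.9061) = 45.6869 K.
Change = 45.6869 − 27.9297 = 17.76 K.

17.76 K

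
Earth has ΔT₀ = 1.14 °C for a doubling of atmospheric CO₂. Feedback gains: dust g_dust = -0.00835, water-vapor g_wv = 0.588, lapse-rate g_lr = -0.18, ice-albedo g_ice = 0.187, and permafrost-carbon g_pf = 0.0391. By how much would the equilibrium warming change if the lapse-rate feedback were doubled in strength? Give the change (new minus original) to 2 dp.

-0.99 °C

Original: g = 0.62575, ΔT = 1.14/(1−0.62575) = 3.0461 °C.
With doubled lapse-rate: g' = 0.44575, ΔT' = 1.14/(1−0.44575) = 2.0568 °C.
Change = 2.0568 − 3.0461 = -0.99 °C.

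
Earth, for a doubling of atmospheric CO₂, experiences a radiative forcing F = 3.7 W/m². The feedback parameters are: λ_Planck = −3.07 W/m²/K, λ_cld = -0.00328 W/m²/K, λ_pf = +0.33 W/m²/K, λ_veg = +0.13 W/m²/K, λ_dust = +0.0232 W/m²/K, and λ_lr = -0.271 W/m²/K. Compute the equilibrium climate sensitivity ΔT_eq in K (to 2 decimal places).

Net feedback parameter λ = (−3.07) + (-0.00328) + (+0.33) + (+0.13) + (+0.0232) + (-0.271) = -2.86108 W/m²/K.
ΔT = −F/λ = −3.7/(-2.86108) = 1.29 K.

1.29 K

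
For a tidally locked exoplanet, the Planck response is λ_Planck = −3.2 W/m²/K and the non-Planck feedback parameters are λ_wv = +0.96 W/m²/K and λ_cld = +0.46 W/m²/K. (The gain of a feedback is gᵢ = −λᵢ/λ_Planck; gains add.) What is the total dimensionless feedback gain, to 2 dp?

Convert to gains: g_wv = 0.96/3.2 = 0.3; g_cld = 0.46/3.2 = 0.1437.
Total gain g = 0.4437.

0.44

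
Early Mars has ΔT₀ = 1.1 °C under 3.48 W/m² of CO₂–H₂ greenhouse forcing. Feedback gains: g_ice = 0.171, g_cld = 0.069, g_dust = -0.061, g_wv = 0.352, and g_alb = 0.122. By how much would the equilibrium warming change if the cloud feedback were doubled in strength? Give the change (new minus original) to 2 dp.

Original: g = 0.653, ΔT = 1.1/(1−0.653) = 3.1700 °C.
With doubled cloud: g' = 0.722, ΔT' = 1.1/(1−0.722) = 3.9568 °C.
Change = 3.9568 − 3.1700 = 0.79 °C.

0.79 °C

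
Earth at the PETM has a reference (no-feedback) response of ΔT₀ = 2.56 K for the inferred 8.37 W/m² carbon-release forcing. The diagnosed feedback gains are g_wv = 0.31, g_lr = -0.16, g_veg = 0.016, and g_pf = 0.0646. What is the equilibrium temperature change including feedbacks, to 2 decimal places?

3.33 K

Total gain g = 0.31 − 0.16 + 0.016 + 0.0646 = 0.2306.
Amplification A = 1/(1 − 0.2306) = 1.3.
ΔT = 2.56 × 1.3 = 3.33 K.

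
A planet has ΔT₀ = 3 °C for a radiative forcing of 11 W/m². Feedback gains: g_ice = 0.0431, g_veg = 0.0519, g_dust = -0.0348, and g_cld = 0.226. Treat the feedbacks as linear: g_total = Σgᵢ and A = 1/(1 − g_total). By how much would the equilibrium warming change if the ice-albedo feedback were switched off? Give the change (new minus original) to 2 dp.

Original: g = 0.2862, ΔT = 3/(1−0.2862) = 4.2029 °C.
Without ice-albedo: g' = 0.2431, ΔT' = 3/(1−0.2431) = 3.9635 °C.
Change = 3.9635 − 4.2029 = -0.24 °C.

-0.24 °C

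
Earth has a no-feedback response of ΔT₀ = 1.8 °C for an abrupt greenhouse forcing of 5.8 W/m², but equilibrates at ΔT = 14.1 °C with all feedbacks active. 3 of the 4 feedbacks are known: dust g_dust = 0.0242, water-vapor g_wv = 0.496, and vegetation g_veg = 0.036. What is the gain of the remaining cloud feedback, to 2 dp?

0.32

Amplification A = ΔT/ΔT₀ = 14.1/1.8 = 7.833.
Total gain g = 1 − 1/A = 1 − 1/7.833 = 0.8723.
Known gains sum to 0.0242 + 0.496 + 0.036 = 0.5562.
g_cld = 0.8723 − 0.5562 = 0.32.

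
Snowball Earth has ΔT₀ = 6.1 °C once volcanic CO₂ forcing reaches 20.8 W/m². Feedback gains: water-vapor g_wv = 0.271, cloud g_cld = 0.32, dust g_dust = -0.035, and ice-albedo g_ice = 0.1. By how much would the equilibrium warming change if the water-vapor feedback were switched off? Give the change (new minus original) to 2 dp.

Original: g = 0.656, ΔT = 6.1/(1−0.656) = 17.7326 °C.
Without water-vapor: g' = 0.385, ΔT' = 6.1/(1−0.385) = 9.9187 °C.
Change = 9.9187 − 17.7326 = -7.81 °C.

-7.81 °C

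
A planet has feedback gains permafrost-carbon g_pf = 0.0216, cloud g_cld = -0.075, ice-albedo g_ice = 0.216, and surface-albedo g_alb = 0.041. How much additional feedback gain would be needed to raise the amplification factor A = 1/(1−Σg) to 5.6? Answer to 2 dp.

0.62

Current total gain = 0.2036.
Target gain for A = 5.6: g* = 1 − 1/5.6 = 0.8214.
Additional gain needed = 0.8214 − 0.2036 = 0.62.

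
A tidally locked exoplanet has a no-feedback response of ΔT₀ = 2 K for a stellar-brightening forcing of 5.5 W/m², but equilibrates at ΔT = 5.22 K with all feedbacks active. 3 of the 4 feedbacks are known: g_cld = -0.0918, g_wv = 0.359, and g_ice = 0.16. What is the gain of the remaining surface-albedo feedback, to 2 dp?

Amplification A = ΔT/ΔT₀ = 5.22/2 = 2.61.
Total gain g = 1 − 1/A = 1 − 1/2.61 = 0.6169.
Known gains sum to -0.0918 + 0.359 + 0.16 = 0.4272.
g_alb = 0.6169 − 0.4272 = 0.19.

0.19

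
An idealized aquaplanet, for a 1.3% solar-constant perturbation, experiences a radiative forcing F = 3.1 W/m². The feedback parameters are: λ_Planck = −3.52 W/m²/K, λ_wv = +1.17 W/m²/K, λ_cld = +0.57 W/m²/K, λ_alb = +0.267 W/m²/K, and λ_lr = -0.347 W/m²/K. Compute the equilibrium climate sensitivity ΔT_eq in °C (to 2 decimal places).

Net feedback parameter λ = (−3.52) + (+1.17) + (+0.57) + (+0.267) + (-0.347) = -1.86 W/m²/K.
ΔT = −F/λ = −3.1/(-1.86) = 1.67 °C.

1.67 °C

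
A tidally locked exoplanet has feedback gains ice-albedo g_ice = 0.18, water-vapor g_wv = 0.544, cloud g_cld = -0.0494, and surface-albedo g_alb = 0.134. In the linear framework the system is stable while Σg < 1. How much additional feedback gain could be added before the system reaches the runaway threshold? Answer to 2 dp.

0.19

Current total gain = 0.18 + 0.544 − 0.0494 + 0.134 = 0.8086.
Margin to runaway = 1 − 0.8086 = 0.19.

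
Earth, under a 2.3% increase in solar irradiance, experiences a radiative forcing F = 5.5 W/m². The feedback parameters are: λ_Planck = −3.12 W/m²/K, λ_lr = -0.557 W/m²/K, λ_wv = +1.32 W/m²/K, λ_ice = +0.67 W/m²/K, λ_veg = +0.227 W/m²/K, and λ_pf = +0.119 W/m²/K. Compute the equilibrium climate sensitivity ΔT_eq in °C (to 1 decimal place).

Net feedback parameter λ = (−3.12) + (-0.557) + (+1.32) + (+0.67) + (+0.227) + (+0.119) = -1.341 W/m²/K.
ΔT = −F/λ = −5.5/(-1.341) = 4.1 °C.

4.1 °C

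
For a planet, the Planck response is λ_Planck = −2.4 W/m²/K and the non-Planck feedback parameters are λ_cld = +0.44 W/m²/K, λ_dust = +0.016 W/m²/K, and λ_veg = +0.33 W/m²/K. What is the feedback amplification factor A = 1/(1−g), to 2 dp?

1.49

Convert to gains: g_cld = 0.44/2.4 = 0.1833; g_dust = 0.016/2.4 = 0.006667; g_veg = 0.33/2.4 = 0.1375.
Total gain g = 0.327467.
A = 1/(1 − 0.327467) = 1.49.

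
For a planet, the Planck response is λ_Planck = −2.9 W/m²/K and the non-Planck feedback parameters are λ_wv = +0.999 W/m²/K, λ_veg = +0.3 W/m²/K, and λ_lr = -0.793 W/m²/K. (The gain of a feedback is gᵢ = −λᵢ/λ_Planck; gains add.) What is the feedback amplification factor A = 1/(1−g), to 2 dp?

1.21

Convert to gains: g_wv = 0.999/2.9 = 0.3445; g_veg = 0.3/2.9 = 0.1034; g_lr = -0.793/2.9 = -0.2734.
Total gain g = 0.1745.
A = 1/(1 − 0.1745) = 1.21.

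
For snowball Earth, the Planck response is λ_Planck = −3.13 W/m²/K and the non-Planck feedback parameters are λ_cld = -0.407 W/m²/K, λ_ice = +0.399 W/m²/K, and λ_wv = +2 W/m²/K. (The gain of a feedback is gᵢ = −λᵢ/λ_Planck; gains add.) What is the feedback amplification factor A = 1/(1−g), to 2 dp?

2.75

Convert to gains: g_cld = -0.407/3.13 = -0.13; g_ice = 0.399/3.13 = 0.1275; g_wv = 2/3.13 = 0.639.
Total gain g = 0.6365.
A = 1/(1 − 0.6365) = 2.75.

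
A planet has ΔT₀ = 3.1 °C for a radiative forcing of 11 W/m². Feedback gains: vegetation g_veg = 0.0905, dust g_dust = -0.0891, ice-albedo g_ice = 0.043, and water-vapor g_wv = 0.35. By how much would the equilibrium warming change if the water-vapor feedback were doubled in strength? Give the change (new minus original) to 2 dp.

7.01 °C

Original: g = 0.3944, ΔT = 3.1/(1−0.3944) = 5.1189 °C.
With doubled water-vapor: g' = 0.7444, ΔT' = 3.1/(1−0.7444) = 12.1283 °C.
Change = 12.1283 − 5.1189 = 7.01 °C.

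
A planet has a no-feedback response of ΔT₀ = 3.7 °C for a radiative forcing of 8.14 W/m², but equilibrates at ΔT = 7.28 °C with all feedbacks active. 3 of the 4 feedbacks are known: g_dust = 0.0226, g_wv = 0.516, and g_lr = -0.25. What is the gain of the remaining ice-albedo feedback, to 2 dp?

0.20

Amplification A = ΔT/ΔT₀ = 7.28/3.7 = 1.968.
Total gain g = 1 − 1/A = 1 − 1/1.968 = 0.4919.
Known gains sum to 0.0226 + 0.516 − 0.25 = 0.2886.
g_ice = 0.4919 − 0.2886 = 0.20.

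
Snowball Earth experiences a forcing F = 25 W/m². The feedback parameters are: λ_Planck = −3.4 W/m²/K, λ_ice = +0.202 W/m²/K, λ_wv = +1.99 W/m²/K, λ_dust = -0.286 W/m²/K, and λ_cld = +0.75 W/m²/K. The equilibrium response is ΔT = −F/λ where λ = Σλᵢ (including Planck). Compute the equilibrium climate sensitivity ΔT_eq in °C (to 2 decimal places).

33.60 °C

Net feedback parameter λ = (−3.4) + (+0.202) + (+1.99) + (-0.286) + (+0.75) = -0.744 W/m²/K.
ΔT = −F/λ = −25/(-0.744) = 33.60 °C.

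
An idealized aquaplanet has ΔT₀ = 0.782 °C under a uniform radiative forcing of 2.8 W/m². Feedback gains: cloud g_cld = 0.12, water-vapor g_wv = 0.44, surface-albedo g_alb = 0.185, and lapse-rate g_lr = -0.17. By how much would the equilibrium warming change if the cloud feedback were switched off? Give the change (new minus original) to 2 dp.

Original: g = 0.575, ΔT = 0.782/(1−0.575) = 1.8400 °C.
Without cloud: g' = 0.455, ΔT' = 0.782/(1−0.455) = 1.4349 °C.
Change = 1.4349 − 1.8400 = -0.41 °C.

-0.41 °C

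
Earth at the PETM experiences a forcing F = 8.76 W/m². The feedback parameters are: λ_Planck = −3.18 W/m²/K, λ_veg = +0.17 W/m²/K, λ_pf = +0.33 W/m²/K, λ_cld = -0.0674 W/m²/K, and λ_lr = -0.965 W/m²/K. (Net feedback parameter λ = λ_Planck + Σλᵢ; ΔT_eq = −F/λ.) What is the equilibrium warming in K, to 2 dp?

Net feedback parameter λ = (−3.18) + (+0.17) + (+0.33) + (-0.0674) + (-0.965) = -3.7124 W/m²/K.
ΔT = −F/λ = −8.76/(-3.7124) = 2.36 K.

2.36 K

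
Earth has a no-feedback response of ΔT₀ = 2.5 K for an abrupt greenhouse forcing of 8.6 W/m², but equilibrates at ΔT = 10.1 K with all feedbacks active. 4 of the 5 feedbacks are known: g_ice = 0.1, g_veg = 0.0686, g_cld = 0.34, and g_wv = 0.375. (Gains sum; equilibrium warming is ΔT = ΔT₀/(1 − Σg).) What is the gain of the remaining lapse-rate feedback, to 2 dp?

-0.13

Amplification A = ΔT/ΔT₀ = 10.1/2.5 = 4.04.
Total gain g = 1 − 1/A = 1 − 1/4.04 = 0.7525.
Known gains sum to 0.1 + 0.0686 + 0.34 + 0.375 = 0.8836.
g_lr = 0.7525 − 0.8836 = -0.13.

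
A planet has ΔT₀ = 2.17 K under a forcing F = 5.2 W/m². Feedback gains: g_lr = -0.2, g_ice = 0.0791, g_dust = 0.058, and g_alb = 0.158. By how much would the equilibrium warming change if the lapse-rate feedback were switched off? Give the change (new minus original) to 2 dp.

0.68 K

Original: g = 0.0951, ΔT = 2.17/(1−0.0951) = 2.3981 K.
Without lapse-rate: g' = 0.2951, ΔT' = 2.17/(1−0.2951) = 3.0785 K.
Change = 3.0785 − 2.3981 = 0.68 K.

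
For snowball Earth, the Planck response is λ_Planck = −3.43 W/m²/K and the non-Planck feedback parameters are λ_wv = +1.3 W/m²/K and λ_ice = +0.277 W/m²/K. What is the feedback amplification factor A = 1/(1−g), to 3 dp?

Convert to gains: g_wv = 1.3/3.43 = 0.379; g_ice = 0.277/3.43 = 0.08076.
Total gain g = 0.45976.
A = 1/(1 − 0.45976) = 1.851.

1.851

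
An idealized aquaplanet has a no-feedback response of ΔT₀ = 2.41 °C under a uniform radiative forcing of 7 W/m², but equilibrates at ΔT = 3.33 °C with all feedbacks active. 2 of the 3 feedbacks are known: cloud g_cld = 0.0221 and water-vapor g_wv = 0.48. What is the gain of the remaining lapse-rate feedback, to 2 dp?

-0.23

Amplification A = ΔT/ΔT₀ = 3.33/2.41 = 1.382.
Total gain g = 1 − 1/A = 1 − 1/1.382 = 0.2764.
Known gains sum to 0.0221 + 0.48 = 0.5021.
g_lr = 0.2764 − 0.5021 = -0.23.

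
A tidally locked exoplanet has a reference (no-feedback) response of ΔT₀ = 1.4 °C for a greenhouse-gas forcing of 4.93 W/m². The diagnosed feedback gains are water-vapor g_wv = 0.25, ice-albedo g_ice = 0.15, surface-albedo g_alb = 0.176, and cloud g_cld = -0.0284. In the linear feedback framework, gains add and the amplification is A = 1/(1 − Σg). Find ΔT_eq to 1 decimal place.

3.1 °C

Total gain g = 0.25 + 0.15 + 0.176 − 0.0284 = 0.5476.
Amplification A = 1/(1 − 0.5476) = 2.21.
ΔT = 1.4 × 2.21 = 3.1 °C.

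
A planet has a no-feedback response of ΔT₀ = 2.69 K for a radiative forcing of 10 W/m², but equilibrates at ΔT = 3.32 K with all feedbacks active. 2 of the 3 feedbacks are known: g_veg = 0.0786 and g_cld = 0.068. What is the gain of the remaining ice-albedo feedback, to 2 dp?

0.04

Amplification A = ΔT/ΔT₀ = 3.32/2.69 = 1.234.
Total gain g = 1 − 1/A = 1 − 1/1.234 = 0.1896.
Known gains sum to 0.0786 + 0.068 = 0.1466.
g_ice = 0.1896 − 0.1466 = 0.04.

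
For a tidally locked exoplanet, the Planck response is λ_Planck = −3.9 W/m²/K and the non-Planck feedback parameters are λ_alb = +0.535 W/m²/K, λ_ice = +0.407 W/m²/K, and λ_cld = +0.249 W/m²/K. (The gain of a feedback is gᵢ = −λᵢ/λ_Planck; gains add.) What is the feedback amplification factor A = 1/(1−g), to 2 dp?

Convert to gains: g_alb = 0.535/3.9 = 0.1372; g_ice = 0.407/3.9 = 0.1044; g_cld = 0.249/3.9 = 0.06385.
Total gain g = 0.30545.
A = 1/(1 − 0.30545) = 1.44.

1.44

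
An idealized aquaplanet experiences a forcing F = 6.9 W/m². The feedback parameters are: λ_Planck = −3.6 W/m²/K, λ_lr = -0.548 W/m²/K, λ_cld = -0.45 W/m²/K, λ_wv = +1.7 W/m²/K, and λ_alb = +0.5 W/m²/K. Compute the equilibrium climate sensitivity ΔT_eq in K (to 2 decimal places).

Net feedback parameter λ = (−3.6) + (-0.548) + (-0.45) + (+1.7) + (+0.5) = -2.398 W/m²/K.
ΔT = −F/λ = −6.9/(-2.398) = 2.88 K.

2.88 K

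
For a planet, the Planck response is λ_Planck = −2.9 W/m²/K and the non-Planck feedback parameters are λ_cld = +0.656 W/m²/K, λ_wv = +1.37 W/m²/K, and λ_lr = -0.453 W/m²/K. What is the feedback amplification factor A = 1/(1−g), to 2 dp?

2.19

Convert to gains: g_cld = 0.656/2.9 = 0.2262; g_wv = 1.37/2.9 = 0.4724; g_lr = -0.453/2.9 = -0.1562.
Total gain g = 0.5424.
A = 1/(1 − 0.5424) = 2.19.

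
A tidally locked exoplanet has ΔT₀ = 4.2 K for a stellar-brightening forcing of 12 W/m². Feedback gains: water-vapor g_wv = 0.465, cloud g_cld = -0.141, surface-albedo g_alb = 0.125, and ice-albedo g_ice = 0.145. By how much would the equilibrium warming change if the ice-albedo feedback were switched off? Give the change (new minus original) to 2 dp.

-2.72 K

Original: g = 0.594, ΔT = 4.2/(1−0.594) = 10.3448 K.
Without ice-albedo: g' = 0.449, ΔT' = 4.2/(1−0.449) = 7.6225 K.
Change = 7.6225 − 10.3448 = -2.72 K.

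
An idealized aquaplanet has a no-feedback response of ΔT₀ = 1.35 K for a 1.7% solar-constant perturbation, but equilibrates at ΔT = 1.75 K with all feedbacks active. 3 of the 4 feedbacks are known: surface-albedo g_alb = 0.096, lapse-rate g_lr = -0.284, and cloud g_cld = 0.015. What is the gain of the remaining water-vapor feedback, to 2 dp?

Amplification A = ΔT/ΔT₀ = 1.75/1.35 = 1.296.
Total gain g = 1 − 1/A = 1 − 1/1.296 = 0.2284.
Known gains sum to 0.096 − 0.284 + 0.015 = -0.173.
g_wv = 0.2284 + 0.173 = 0.40.

0.40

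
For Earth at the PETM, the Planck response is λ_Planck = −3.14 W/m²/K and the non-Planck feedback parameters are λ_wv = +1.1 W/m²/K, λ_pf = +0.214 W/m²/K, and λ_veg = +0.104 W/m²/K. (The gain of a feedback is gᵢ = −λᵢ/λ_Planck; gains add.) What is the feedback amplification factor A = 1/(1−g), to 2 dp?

Convert to gains: g_wv = 1.1/3.14 = 0.3503; g_pf = 0.214/3.14 = 0.06815; g_veg = 0.104/3.14 = 0.03312.
Total gain g = 0.45157.
A = 1/(1 − 0.45157) = 1.82.

1.82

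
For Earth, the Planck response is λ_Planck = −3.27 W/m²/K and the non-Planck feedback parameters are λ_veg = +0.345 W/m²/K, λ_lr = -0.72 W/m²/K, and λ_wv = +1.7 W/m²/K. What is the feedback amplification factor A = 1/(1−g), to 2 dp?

1.68

Convert to gains: g_veg = 0.345/3.27 = 0.1055; g_lr = -0.72/3.27 = -0.2202; g_wv = 1.7/3.27 = 0.5199.
Total gain g = 0.4052.
A = 1/(1 − 0.4052) = 1.68.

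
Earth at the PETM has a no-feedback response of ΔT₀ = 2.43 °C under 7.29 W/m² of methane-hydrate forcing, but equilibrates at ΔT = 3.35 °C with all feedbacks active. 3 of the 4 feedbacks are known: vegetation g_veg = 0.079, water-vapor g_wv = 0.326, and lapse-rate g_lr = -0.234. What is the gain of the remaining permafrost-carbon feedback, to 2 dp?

0.10

Amplification A = ΔT/ΔT₀ = 3.35/2.43 = 1.379.
Total gain g = 1 − 1/A = 1 − 1/1.379 = 0.2748.
Known gains sum to 0.079 + 0.326 − 0.234 = 0.171.
g_pf = 0.2748 − 0.171 = 0.10.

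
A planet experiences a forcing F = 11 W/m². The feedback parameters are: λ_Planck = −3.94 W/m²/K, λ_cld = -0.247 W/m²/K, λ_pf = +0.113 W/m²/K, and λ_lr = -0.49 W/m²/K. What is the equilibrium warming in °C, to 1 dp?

2.4 °C

Net feedback parameter λ = (−3.94) + (-0.247) + (+0.113) + (-0.49) = -4.564 W/m²/K.
ΔT = −F/λ = −11/(-4.564) = 2.4 °C.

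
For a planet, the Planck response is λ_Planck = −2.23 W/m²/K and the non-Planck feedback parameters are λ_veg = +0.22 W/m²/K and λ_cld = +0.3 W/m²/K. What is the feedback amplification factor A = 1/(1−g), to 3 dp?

1.304

Convert to gains: g_veg = 0.22/2.23 = 0.09865; g_cld = 0.3/2.23 = 0.1345.
Total gain g = 0.23315.
A = 1/(1 − 0.23315) = 1.304.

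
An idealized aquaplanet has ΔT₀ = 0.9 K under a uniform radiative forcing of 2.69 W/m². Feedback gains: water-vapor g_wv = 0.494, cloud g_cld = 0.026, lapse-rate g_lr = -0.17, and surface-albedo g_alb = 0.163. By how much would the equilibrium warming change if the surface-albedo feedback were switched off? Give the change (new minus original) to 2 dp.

-0.46 K

Original: g = 0.513, ΔT = 0.9/(1−0.513) = 1.8480 K.
Without surface-albedo: g' = 0.35, ΔT' = 0.9/(1−0.35) = 1.3846 K.
Change = 1.3846 − 1.8480 = -0.46 K.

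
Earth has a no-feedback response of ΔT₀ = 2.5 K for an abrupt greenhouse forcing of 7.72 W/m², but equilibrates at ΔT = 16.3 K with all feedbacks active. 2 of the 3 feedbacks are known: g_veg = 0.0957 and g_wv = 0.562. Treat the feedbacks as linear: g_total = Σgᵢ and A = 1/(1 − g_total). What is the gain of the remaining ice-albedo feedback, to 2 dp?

0.19

Amplification A = ΔT/ΔT₀ = 16.3/2.5 = 6.52.
Total gain g = 1 − 1/A = 1 − 1/6.52 = 0.8466.
Known gains sum to 0.0957 + 0.562 = 0.6577.
g_ice = 0.8466 − 0.6577 = 0.19.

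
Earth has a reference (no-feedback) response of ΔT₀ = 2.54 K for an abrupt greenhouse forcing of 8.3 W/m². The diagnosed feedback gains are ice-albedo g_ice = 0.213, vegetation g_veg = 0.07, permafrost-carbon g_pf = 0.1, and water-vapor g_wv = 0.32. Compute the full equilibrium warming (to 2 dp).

8.55 K

Total gain g = 0.213 + 0.07 + 0.1 + 0.32 = 0.703.
Amplification A = 1/(1 − 0.703) = 3.367.
ΔT = 2.54 × 3.367 = 8.55 K.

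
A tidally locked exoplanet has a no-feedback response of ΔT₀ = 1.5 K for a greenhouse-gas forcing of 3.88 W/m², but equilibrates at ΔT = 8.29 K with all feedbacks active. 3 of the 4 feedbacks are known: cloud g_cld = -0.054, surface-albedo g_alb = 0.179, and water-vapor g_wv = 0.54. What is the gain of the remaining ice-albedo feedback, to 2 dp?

0.15

Amplification A = ΔT/ΔT₀ = 8.29/1.5 = 5.527.
Total gain g = 1 − 1/A = 1 − 1/5.527 = 0.8191.
Known gains sum to -0.054 + 0.179 + 0.54 = 0.665.
g_ice = 0.8191 − 0.665 = 0.15.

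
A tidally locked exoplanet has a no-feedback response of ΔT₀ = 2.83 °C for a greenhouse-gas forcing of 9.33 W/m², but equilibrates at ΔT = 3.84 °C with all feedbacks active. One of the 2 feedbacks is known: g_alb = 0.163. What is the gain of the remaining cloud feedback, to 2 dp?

Amplification A = ΔT/ΔT₀ = 3.84/2.83 = 1.357.
Total gain g = 1 − 1/A = 1 − 1/1.357 = 0.2631.
The known gain is 0.163.
g_cld = 0.2631 − 0.163 = 0.10.

0.10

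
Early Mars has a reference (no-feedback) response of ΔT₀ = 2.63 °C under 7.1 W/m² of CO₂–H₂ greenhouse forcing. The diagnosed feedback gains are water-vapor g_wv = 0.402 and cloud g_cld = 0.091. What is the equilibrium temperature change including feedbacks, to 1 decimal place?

5.2 °C

Total gain g = 0.402 + 0.091 = 0.493.
Amplification A = 1/(1 − 0.493) = 1.972.
ΔT = 2.63 × 1.972 = 5.2 °C.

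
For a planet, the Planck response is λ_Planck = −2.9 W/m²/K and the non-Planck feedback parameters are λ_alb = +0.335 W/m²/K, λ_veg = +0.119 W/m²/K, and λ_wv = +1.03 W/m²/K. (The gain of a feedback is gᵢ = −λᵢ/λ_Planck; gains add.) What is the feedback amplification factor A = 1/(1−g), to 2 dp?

Convert to gains: g_alb = 0.335/2.9 = 0.1155; g_veg = 0.119/2.9 = 0.04103; g_wv = 1.03/2.9 = 0.3552.
Total gain g = 0.51173.
A = 1/(1 − 0.51173) = 2.05.

2.05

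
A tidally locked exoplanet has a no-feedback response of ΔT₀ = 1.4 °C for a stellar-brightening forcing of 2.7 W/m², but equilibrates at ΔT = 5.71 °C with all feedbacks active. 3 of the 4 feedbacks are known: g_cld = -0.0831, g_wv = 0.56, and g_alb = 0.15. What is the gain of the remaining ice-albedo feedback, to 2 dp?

Amplification A = ΔT/ΔT₀ = 5.71/1.4 = 4.079.
Total gain g = 1 − 1/A = 1 − 1/4.079 = 0.7548.
Known gains sum to -0.0831 + 0.56 + 0.15 = 0.6269.
g_ice = 0.7548 − 0.6269 = 0.13.

0.13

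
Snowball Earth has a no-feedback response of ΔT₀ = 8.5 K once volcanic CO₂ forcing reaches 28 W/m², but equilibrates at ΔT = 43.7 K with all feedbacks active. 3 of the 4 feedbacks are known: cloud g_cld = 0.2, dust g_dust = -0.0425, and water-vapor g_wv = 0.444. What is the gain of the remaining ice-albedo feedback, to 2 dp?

0.20

Amplification A = ΔT/ΔT₀ = 43.7/8.5 = 5.141.
Total gain g = 1 − 1/A = 1 − 1/5.141 = 0.8055.
Known gains sum to 0.2 − 0.0425 + 0.444 = 0.6015.
g_ice = 0.8055 − 0.6015 = 0.20.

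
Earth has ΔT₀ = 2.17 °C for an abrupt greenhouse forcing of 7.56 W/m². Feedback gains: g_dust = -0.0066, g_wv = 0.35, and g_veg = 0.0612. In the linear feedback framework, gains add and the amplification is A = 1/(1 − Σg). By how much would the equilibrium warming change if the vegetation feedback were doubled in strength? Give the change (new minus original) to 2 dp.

Original: g = 0.4046, ΔT = 2.17/(1−0.4046) = 3.6446 °C.
With doubled vegetation: g' = 0.4658, ΔT' = 2.17/(1−0.4658) = 4.0621 °C.
Change = 4.0621 − 3.6446 = 0.42 °C.

0.42 °C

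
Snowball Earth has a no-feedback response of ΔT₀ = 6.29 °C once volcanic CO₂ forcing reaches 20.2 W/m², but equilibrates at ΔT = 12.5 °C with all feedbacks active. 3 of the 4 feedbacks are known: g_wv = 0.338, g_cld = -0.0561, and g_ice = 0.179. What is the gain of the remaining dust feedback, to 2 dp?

Amplification A = ΔT/ΔT₀ = 12.5/6.29 = 1.987.
Total gain g = 1 − 1/A = 1 − 1/1.987 = 0.4967.
Known gains sum to 0.338 − 0.0561 + 0.179 = 0.4609.
g_dust = 0.4967 − 0.4609 = 0.04.

0.04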